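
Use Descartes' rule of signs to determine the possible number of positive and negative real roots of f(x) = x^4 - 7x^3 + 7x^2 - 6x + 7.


Descartes' rule of signs:

For positive roots, count sign changes in f(x) = x^4 - 7x^3 + 7x^2 - 6x + 7:
Signs of coefficients: +, -, +, -, +
Number of sign changes: 4
Possible positive real roots: 4, 2, 0

For negative roots, examine f(-x) = x^4 + 7x^3 + 7x^2 + 6x + 7:
Signs of coefficients: +, +, +, +, +
Number of sign changes: 0
Possible negative real roots: 0

Positive roots: 4 or 2 or 0; Negative roots: 0


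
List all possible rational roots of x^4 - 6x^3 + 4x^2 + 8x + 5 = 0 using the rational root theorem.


Rational root theorem: possible roots are ±p/q where:
  p divides the constant term (5): p ∈ {1, 5}
  q divides the leading coefficient (1): q ∈ {1}

All possible rational roots: -5, -1, 1, 5

-5, -1, 1, 5


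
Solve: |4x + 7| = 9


An absolute value equation |expr| = 9 gives two cases:
Case 1: 4x + 7 = 9
  4x = 2, so x = 1/2
Case 2: 4x + 7 = -9
  4x = -16, so x = -4

x = -4, x = 1/2


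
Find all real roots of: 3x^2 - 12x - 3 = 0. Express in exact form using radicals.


Using the quadratic formula: x = (-b ± sqrt(b^2 - 4ac)) / (2a)
Here a = 3, b = -12, c = -3
Discriminant = b^2 - 4ac = (-12)^2 - 4(3)(-3) = 144 + 36 = 180
Since discriminant = 180 > 0, there are two real roots.
x = (12 ± 6*sqrt(5)) / 6
Simplifying: x = 2 ± sqrt(5)
Numerically: x ≈ 4.2361 or x ≈ -0.2361

x = 2 + sqrt(5) or x = 2 - sqrt(5)


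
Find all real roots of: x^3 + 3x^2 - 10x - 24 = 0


Let p(x) = x^3 + 3x^2 - 10x - 24. By the rational root theorem (leading coefficient 1), any rational root is an integer divisor of 24: try ±1, ±2, ... in turn.
Test x = 1: value = -30 ≠ 0.
Test x = -1: value = -12 ≠ 0.
Test x = 2: value = -24 ≠ 0.
Test x = -2: value = 0 ✓, so (x + 2) is a factor.
Synthetic division by (x + 2): bring down 1; 1(-2) + 3 = 1; 1(-2) - 10 = -12; (-12)(-2) - 24 = 0 → quotient x^2 + x - 12, remainder 0.
Solve the quadratic x^2 + x - 12 = 0: discriminant = 1^2 - 4(1)(-12) = 1 + 48 = 49.
sqrt(49) = 7, so x = (-1 ± 7)/2: x = 3 or x = -4.

x = -4, x = -2, x = 3


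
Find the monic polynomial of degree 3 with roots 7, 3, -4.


A monic polynomial with roots 7, 3, -4 is:
p(x) = (x - 7)(x - 3)(x + 4)
After multiplying by (x - 7): x - 7
After multiplying by (x - 3): x^2 - 10x + 21
After multiplying by (x + 4): x^3 - 6x^2 - 19x + 84

x^3 - 6x^2 - 19x + 84


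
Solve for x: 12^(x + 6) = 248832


Express both sides with the same base.
248832 = 12^5
Since the bases match, equate exponents: x + 6 = 5
So x = 5 - (6) = -1

x = -1


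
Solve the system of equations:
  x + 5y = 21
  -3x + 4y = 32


Using Cramer's rule:
Determinant D = (1)(4) - (-3)(5) = 4 + 15 = 19
Dx = (21)(4) - (32)(5) = 84 - 160 = -76
Dy = (1)(32) - (-3)(21) = 32 + 63 = 95
x = Dx/D = -76/19 = -4
y = Dy/D = 95/19 = 5

x = -4, y = 5


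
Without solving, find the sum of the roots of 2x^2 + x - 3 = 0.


By Vieta's formulas for ax^2 + bx + c = 0:
  Sum of roots = -b/a
  Product of roots = c/a

Here a = 2, b = 1, c = -3
Sum = -(1)/2 = -1/2
Product = -3/2 = -3/2

Sum = -1/2


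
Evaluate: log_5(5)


We need the exponent such that 5^? = 5
5^1 = 5
Therefore log_5(5) = 1

1


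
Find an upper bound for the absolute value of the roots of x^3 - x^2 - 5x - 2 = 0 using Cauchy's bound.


Cauchy's bound: all roots r satisfy |r| <= 1 + max(|a_i/a_n|) for i = 0,...,n-1
where a_n is the leading coefficient.

Coefficients: [1, -1, -5, -2]
Leading coefficient a_n = 1
Ratios |a_i/a_n|: 1, 5, 2
Maximum ratio: 5
Cauchy's bound: |r| <= 1 + 5 = 6

Upper bound = 6


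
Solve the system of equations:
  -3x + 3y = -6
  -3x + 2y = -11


Using Cramer's rule:
Determinant D = (-3)(2) - (-3)(3) = -6 + 9 = 3
Dx = (-6)(2) - (-11)(3) = -12 + 33 = 21
Dy = (-3)(-11) - (-3)(-6) = 33 - 18 = 15
x = Dx/D = 21/3 = 7
y = Dy/D = 15/3 = 5

x = 7, y = 5


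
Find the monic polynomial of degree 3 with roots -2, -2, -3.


A monic polynomial with roots -2, -2, -3 is:
p(x) = (x + 2)(x + 2)(x + 3)
After multiplying by (x + 2): x + 2
After multiplying by (x + 2): x^2 + 4x + 4
After multiplying by (x + 3): x^3 + 7x^2 + 16x + 12

x^3 + 7x^2 + 16x + 12


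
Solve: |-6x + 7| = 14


An absolute value equation |expr| = 14 gives two cases:
Case 1: -6x + 7 = 14
  -6x = 7, so x = -7/6
Case 2: -6x + 7 = -14
  -6x = -21, so x = 7/2

x = -7/6, x = 7/2


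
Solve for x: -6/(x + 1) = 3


Multiply both sides by (x + 1): -6 = 3(x + 1)
Distribute: -6 = 3x + 3
3x = -6 - 3 = -9
x = -3

x = -3


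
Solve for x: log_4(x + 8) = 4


Convert to exponential form: x + 8 = 4^4 = 256
x = 256 - 8 = 248
Check: log_4(248 + 8) = log_4(256) = log_4(256) = 4 ✓

x = 248


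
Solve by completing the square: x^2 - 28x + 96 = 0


Start: x^2 - 28x + 96 = 0
Move constant: x^2 - 28x = -96
Half of -28 is -14, squared is 196
Add 196 to both sides: x^2 - 28x + 196 = 100
(x - 14)^2 = 100
x - 14 = ±10
x = 14 + 10 = 24 or x = 14 - 10 = 4

x = 4, x = 24


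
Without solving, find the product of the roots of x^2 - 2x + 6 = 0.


By Vieta's formulas for ax^2 + bx + c = 0:
  Sum of roots = -b/a
  Product of roots = c/a

Here a = 1, b = -2, c = 6
Sum = -(-2)/1 = 2
Product = 6/1 = 6

Product = 6


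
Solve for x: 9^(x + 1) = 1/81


Express both sides with the same base.
1/81 = 9^(-2)
Since the bases match, equate exponents: x + 1 = -2
So x = -2 - (1) = -3

x = -3


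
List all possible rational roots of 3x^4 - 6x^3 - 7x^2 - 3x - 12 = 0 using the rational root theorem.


Rational root theorem: possible roots are ±p/q where:
  p divides the constant term (-12): p ∈ {1, 2, 3, 4, 6, 12}
  q divides the leading coefficient (3): q ∈ {1, 3}

All possible rational roots: -12, -6, -4, -3, -2, -4/3, -1, -2/3, -1/3, 1/3, 2/3, 1, 4/3, 2, 3, 4, 6, 12

-12, -6, -4, -3, -2, -4/3, -1, -2/3, -1/3, 1/3, 2/3, 1, 4/3, 2, 3, 4, 6, 12


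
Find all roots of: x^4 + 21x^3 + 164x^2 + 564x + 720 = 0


Let p(x) = x^4 + 21x^3 + 164x^2 + 564x + 720. By the rational root theorem (leading coefficient 1), any rational root is an integer divisor of 720: try ±1, ±2, ... in turn.
Test x = 1: value = 1470 ≠ 0.
Test x = -1: value = 300 ≠ 0.
Test x = 2: value = 2688 ≠ 0.
Test x = -2: value = 96 ≠ 0.
Test x = 3: value = 4536 ≠ 0.
Test x = -3: value = 18 ≠ 0.
Test x = 4: value = 7200 ≠ 0.
Test x = -4: value = 0 ✓, so (x + 4) is a factor.
Synthetic division by (x + 4): bring down 1; 1(-4) + 21 = 17; 17(-4) + 164 = 96; 96(-4) + 564 = 180; 180(-4) + 720 = 0 → quotient x^3 + 17x^2 + 96x + 180, remainder 0.
Continue with the quotient x^3 + 17x^2 + 96x + 180 (candidates must divide 180; re-test x = -4 first in case it repeats).
Test x = -4: value = 4 ≠ 0.
Test x = 5: value = 1210 ≠ 0.
Test x = -5: value = 0 ✓, so (x + 5) is a factor.
Synthetic division by (x + 5): bring down 1; 1(-5) + 17 = 12; 12(-5) + 96 = 36; 36(-5) + 180 = 0 → quotient x^2 + 12x + 36, remainder 0.
Solve the quadratic x^2 + 12x + 36 = 0: discriminant = 12^2 - 4(1)(36) = 144 - 144 = 0.
Discriminant = 0, so a double root: x = -12/2 = -6.
Collecting all roots found:

x = -6 (multiplicity 2), x = -5, x = -4


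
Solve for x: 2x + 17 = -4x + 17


Starting with: 2x + 17 = -4x + 17
Move all x terms to left: (2 + 4)x = 17 - 17
Simplify: 6x = 0
Divide both sides by 6: x = 0

x = 0


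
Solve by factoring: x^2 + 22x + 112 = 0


We need two numbers that multiply to 112 and add to 22.
Those numbers are 8 and 14 (since 8 * 14 = 112 and 8 + 14 = 22).
So x^2 + 22x + 112 = (x + 8)(x + 14) = 0
Setting each factor to zero: x = -8 or x = -14

x = -14, x = -8


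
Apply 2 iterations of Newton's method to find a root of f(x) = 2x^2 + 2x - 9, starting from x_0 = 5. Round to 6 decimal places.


Newton's method: x_(n+1) = x_n - f(x_n)/f'(x_n)
f(x) = 2x^2 + 2x - 9
f'(x) = 4x + 2

Iteration 1:
  f(5.000000) = 51.000000
  f'(5.000000) = 22.000000
  x_1 = 5.000000 - (51.000000)/(22.000000) = 2.681818

Iteration 2:
  f(2.681818) = 10.747934
  f'(2.681818) = 12.727273
  x_2 = 2.681818 - (10.747934)/(12.727273) = 1.837338

x_2 = 1.837338


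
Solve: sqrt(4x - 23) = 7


Square both sides: 4x - 23 = 7^2 = 49
4x = 49 + 23 = 72
x = 18
Check: sqrt(4*18 - 23) = sqrt(49) = 7 ✓

x = 18


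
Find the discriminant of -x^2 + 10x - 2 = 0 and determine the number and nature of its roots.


For ax^2 + bx + c = 0, discriminant D = b^2 - 4ac
Here a = -1, b = 10, c = -2
D = (10)^2 - 4(-1)(-2) = 100 - 8 = 92

D = 92 > 0 but not a perfect square
The equation has 2 distinct real irrational roots.

Discriminant = 92, 2 distinct real irrational roots


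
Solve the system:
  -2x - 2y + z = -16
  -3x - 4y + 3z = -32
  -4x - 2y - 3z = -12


Using Cramer's rule. Expand each determinant along the first row.
D  = (-2)*[(-4)*(-3) - 3*(-2)] - (-2)*[(-3)*(-3) - 3*(-4)] + 1*[(-3)*(-2) - (-4)*(-4)]
  = (-2)*(18) - (-2)*(21) + 1*(-10) = -4
Dx = (-16)*[(-4)*(-3) - 3*(-2)] - (-2)*[(-32)*(-3) - 3*(-12)] + 1*[(-32)*(-2) - (-4)*(-12)]
  = (-16)*(18) - (-2)*(132) + 1*(16) = -8
Dy = (-2)*[(-32)*(-3) - 3*(-12)] - (-16)*[(-3)*(-3) - 3*(-4)] + 1*[(-3)*(-12) - (-32)*(-4)]
  = (-2)*(132) - (-16)*(21) + 1*(-92) = -20
Dz = (-2)*[(-4)*(-12) - (-32)*(-2)] - (-2)*[(-3)*(-12) - (-32)*(-4)] + (-16)*[(-3)*(-2) - (-4)*(-4)]
  = (-2)*(-16) - (-2)*(-92) + (-16)*(-10) = 8
x = Dx/D = -8/-4 = 2, y = Dy/D = -20/-4 = 5, z = Dz/D = 8/-4 = -2
Check eq1: (-2)(2) + (-2)(5) + (1)(-2) = -16 = -16 ✓
Check eq2: (-3)(2) + (-4)(5) + (3)(-2) = -32 = -32 ✓
Check eq3: (-4)(2) + (-2)(5) + (-3)(-2) = -12 = -12 ✓

x = 2, y = 5, z = -2


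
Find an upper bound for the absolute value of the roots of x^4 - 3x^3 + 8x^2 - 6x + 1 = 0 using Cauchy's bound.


Cauchy's bound: all roots r satisfy |r| <= 1 + max(|a_i/a_n|) for i = 0,...,n-1
where a_n is the leading coefficient.

Coefficients: [1, -3, 8, -6, 1]
Leading coefficient a_n = 1
Ratios |a_i/a_n|: 3, 8, 6, 1
Maximum ratio: 8
Cauchy's bound: |r| <= 1 + 8 = 9

Upper bound = 9


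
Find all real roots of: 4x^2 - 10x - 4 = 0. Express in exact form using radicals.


Using the quadratic formula: x = (-b ± sqrt(b^2 - 4ac)) / (2a)
Here a = 4, b = -10, c = -4
Discriminant = b^2 - 4ac = (-10)^2 - 4(4)(-4) = 100 + 64 = 164
Since discriminant = 164 > 0, there are two real roots.
x = (10 ± 2*sqrt(41)) / 8
Simplifying: x = (5 ± sqrt(41)) / 4
Numerically: x ≈ 2.8508 or x ≈ -0.3508

x = (5 + sqrt(41)) / 4 or x = (5 - sqrt(41)) / 4


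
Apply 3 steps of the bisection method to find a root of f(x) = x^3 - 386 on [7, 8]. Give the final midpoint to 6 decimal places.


f(x) = x^3 - 386
f(7) = -43 < 0
f(8) = 126 > 0

Step 1: midpoint = (7.000000 + 8.000000)/2 = 7.500000
  f(7.500000) = 35.875000
  f(mid) > 0, so root is in [7.000000, 7.500000]

Step 2: midpoint = (7.000000 + 7.500000)/2 = 7.250000
  f(7.250000) = -4.921875
  f(mid) < 0, so root is in [7.250000, 7.500000]

Step 3: midpoint = (7.250000 + 7.500000)/2 = 7.375000
  f(7.375000) = 15.130859
  f(mid) > 0, so root is in [7.250000, 7.375000]

midpoint = 7.375000


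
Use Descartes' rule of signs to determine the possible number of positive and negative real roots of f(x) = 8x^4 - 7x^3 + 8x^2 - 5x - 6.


Descartes' rule of signs:

For positive roots, count sign changes in f(x) = 8x^4 - 7x^3 + 8x^2 - 5x - 6:
Signs of coefficients: +, -, +, -, -
Number of sign changes: 3
Possible positive real roots: 3, 1

For negative roots, examine f(-x) = 8x^4 + 7x^3 + 8x^2 + 5x - 6:
Signs of coefficients: +, +, +, +, -
Number of sign changes: 1
Possible negative real roots: 1

Positive roots: 3 or 1; Negative roots: 1


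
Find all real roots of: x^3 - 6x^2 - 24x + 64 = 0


Let p(x) = x^3 - 6x^2 - 24x + 64. By the rational root theorem (leading coefficient 1), any rational root is an integer divisor of 64: try ±1, ±2, ... in turn.
Test x = 1: value = 35 ≠ 0.
Test x = -1: value = 81 ≠ 0.
Test x = 2: value = 0 ✓, so (x - 2) is a factor.
Synthetic division by (x - 2): bring down 1; 1(2) - 6 = -4; (-4)(2) - 24 = -32; (-32)(2) + 64 = 0 → quotient x^2 - 4x - 32, remainder 0.
Solve the quadratic x^2 - 4x - 32 = 0: discriminant = (-4)^2 - 4(1)(-32) = 16 + 128 = 144.
sqrt(144) = 12, so x = (4 ± 12)/2: x = 8 or x = -4.

x = -4, x = 2, x = 8


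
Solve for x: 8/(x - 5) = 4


Multiply both sides by (x - 5): 8 = 4(x - 5)
Distribute: 8 = 4x - 20
4x = 8 + 20 = 28
x = 7

x = 7


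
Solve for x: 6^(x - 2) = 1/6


Express both sides with the same base.
1/6 = 6^(-1)
Since the bases match, equate exponents: x - 2 = -1
So x = -1 - (-2) = 1

x = 1


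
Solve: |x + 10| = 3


An absolute value equation |expr| = 3 gives two cases:
Case 1: x + 10 = 3
  x = -7, so x = -7
Case 2: x + 10 = -3
  x = -13, so x = -13

x = -13, x = -7


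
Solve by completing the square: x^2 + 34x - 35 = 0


Start: x^2 + 34x - 35 = 0
Move constant: x^2 + 34x = 35
Half of 34 is 17, squared is 289
Add 289 to both sides: x^2 + 34x + 289 = 324
(x + 17)^2 = 324
x + 17 = ±18
x = -17 + 18 = 1 or x = -17 - 18 = -35

x = -35, x = 1


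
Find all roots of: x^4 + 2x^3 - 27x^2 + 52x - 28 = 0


Let p(x) = x^4 + 2x^3 - 27x^2 + 52x - 28. By the rational root theorem (leading coefficient 1), any rational root is an integer divisor of 28: try ±1, ±2, ... in turn.
Test x = 1: value = 0 ✓, so (x - 1) is a factor.
Synthetic division by (x - 1): bring down 1; 1(1) + 2 = 3; 3(1) - 27 = -24; (-24)(1) + 52 = 28; 28(1) - 28 = 0 → quotient x^3 + 3x^2 - 24x + 28, remainder 0.
Continue with the quotient x^3 + 3x^2 - 24x + 28 (candidates must divide 28; re-test x = 1 first in case it repeats).
Test x = 1: value = 8 ≠ 0.
Test x = -1: value = 54 ≠ 0.
Test x = 2: value = 0 ✓, so (x - 2) is a factor.
Synthetic division by (x - 2): bring down 1; 1(2) + 3 = 5; 5(2) - 24 = -14; (-14)(2) + 28 = 0 → quotient x^2 + 5x - 14, remainder 0.
Solve the quadratic x^2 + 5x - 14 = 0: discriminant = 5^2 - 4(1)(-14) = 25 + 56 = 81.
sqrt(81) = 9, so x = (-5 ± 9)/2: x = 2 or x = -7.
Collecting all roots found:

x = -7, x = 1, x = 2 (multiplicity 2)


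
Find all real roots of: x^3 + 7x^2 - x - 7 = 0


Let p(x) = x^3 + 7x^2 - x - 7. By the rational root theorem (leading coefficient 1), any rational root is an integer divisor of 7: try ±1, ±2, ... in turn.
Test x = 1: value = 0 ✓, so (x - 1) is a factor.
Synthetic division by (x - 1): bring down 1; 1(1) + 7 = 8; 8(1) - 1 = 7; 7(1) - 7 = 0 → quotient x^2 + 8x + 7, remainder 0.
Solve the quadratic x^2 + 8x + 7 = 0: discriminant = 8^2 - 4(1)(7) = 64 - 28 = 36.
sqrt(36) = 6, so x = (-8 ± 6)/2: x = -1 or x = -7.

x = -7, x = -1, x = 1


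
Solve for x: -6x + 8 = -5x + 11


Starting with: -6x + 8 = -5x + 11
Move all x terms to left: (-6 + 5)x = 11 - 8
Simplify: -x = 3
Divide both sides by -1: x = -3

x = -3


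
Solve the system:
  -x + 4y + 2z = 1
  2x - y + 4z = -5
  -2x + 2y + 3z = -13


Using Cramer's rule. Expand each determinant along the first row.
D  = (-1)*[(-1)*3 - 4*2] - 4*[2*3 - 4*(-2)] + 2*[2*2 - (-1)*(-2)]
  = (-1)*(-11) - 4*(14) + 2*(2) = -41
Dx = 1*[(-1)*3 - 4*2] - 4*[(-5)*3 - 4*(-13)] + 2*[(-5)*2 - (-1)*(-13)]
  = 1*(-11) - 4*(37) + 2*(-23) = -205
Dy = (-1)*[(-5)*3 - 4*(-13)] - 1*[2*3 - 4*(-2)] + 2*[2*(-13) - (-5)*(-2)]
  = (-1)*(37) - 1*(14) + 2*(-36) = -123
Dz = (-1)*[(-1)*(-13) - (-5)*2] - 4*[2*(-13) - (-5)*(-2)] + 1*[2*2 - (-1)*(-2)]
  = (-1)*(23) - 4*(-36) + 1*(2) = 123
x = Dx/D = -205/-41 = 5, y = Dy/D = -123/-41 = 3, z = Dz/D = 123/-41 = -3
Check eq1: (-1)(5) + (4)(3) + (2)(-3) = 1 = 1 ✓
Check eq2: (2)(5) + (-1)(3) + (4)(-3) = -5 = -5 ✓
Check eq3: (-2)(5) + (2)(3) + (3)(-3) = -13 = -13 ✓

x = 5, y = 3, z = -3


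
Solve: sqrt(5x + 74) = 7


Square both sides: 5x + 74 = 7^2 = 49
5x = 49 - 74 = -25
x = -5
Check: sqrt(5*(-5) + 74) = sqrt(49) = 7 ✓

x = -5


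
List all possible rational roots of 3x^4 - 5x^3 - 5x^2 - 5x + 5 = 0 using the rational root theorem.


Rational root theorem: possible roots are ±p/q where:
  p divides the constant term (5): p ∈ {1, 5}
  q divides the leading coefficient (3): q ∈ {1, 3}

All possible rational roots: -5, -5/3, -1, -1/3, 1/3, 1, 5/3, 5

-5, -5/3, -1, -1/3, 1/3, 1, 5/3, 5


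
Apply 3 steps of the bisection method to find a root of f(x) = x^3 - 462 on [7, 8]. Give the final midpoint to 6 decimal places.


f(x) = x^3 - 462
f(7) = -119 < 0
f(8) = 50 > 0

Step 1: midpoint = (7.000000 + 8.000000)/2 = 7.500000
  f(7.500000) = -40.125000
  f(mid) < 0, so root is in [7.500000, 8.000000]

Step 2: midpoint = (7.500000 + 8.000000)/2 = 7.750000
  f(7.750000) = 3.484375
  f(mid) > 0, so root is in [7.500000, 7.750000]

Step 3: midpoint = (7.500000 + 7.750000)/2 = 7.625000
  f(7.625000) = -18.677734
  f(mid) < 0, so root is in [7.625000, 7.750000]

midpoint = 7.625000


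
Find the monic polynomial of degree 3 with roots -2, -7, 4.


A monic polynomial with roots -2, -7, 4 is:
p(x) = (x + 2)(x + 7)(x - 4)
After multiplying by (x + 2): x + 2
After multiplying by (x + 7): x^2 + 9x + 14
After multiplying by (x - 4): x^3 + 5x^2 - 22x - 56

x^3 + 5x^2 - 22x - 56


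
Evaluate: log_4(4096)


We need the exponent such that 4^? = 4096
4^6 = 4096
Therefore log_4(4096) = 6

6


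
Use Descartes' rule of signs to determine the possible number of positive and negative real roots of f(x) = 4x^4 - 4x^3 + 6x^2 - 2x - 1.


Descartes' rule of signs:

For positive roots, count sign changes in f(x) = 4x^4 - 4x^3 + 6x^2 - 2x - 1:
Signs of coefficients: +, -, +, -, -
Number of sign changes: 3
Possible positive real roots: 3, 1

For negative roots, examine f(-x) = 4x^4 + 4x^3 + 6x^2 + 2x - 1:
Signs of coefficients: +, +, +, +, -
Number of sign changes: 1
Possible negative real roots: 1

Positive roots: 3 or 1; Negative roots: 1


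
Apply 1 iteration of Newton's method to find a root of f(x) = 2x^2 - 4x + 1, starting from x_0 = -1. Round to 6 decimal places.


Newton's method: x_(n+1) = x_n - f(x_n)/f'(x_n)
f(x) = 2x^2 - 4x + 1
f'(x) = 4x - 4

Iteration 1:
  f(-1.000000) = 7.000000
  f'(-1.000000) = -8.000000
  x_1 = -1.000000 - (7.000000)/(-8.000000) = -0.125000

x_1 = -0.125000


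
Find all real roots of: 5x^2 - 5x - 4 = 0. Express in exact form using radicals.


Using the quadratic formula: x = (-b ± sqrt(b^2 - 4ac)) / (2a)
Here a = 5, b = -5, c = -4
Discriminant = b^2 - 4ac = (-5)^2 - 4(5)(-4) = 25 + 80 = 105
Since discriminant = 105 > 0, there are two real roots.
x = (5 ± sqrt(105)) / 10
Numerically: x ≈ 1.5247 or x ≈ -0.5247

x = (5 + sqrt(105)) / 10 or x = (5 - sqrt(105)) / 10


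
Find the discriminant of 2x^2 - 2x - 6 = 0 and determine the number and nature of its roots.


For ax^2 + bx + c = 0, discriminant D = b^2 - 4ac
Here a = 2, b = -2, c = -6
D = (-2)^2 - 4(2)(-6) = 4 + 48 = 52

D = 52 > 0 but not a perfect square
The equation has 2 distinct real irrational roots.

Discriminant = 52, 2 distinct real irrational roots


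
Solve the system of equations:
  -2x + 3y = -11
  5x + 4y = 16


Using Cramer's rule:
Determinant D = (-2)(4) - (5)(3) = -8 - 15 = -23
Dx = (-11)(4) - (16)(3) = -44 - 48 = -92
Dy = (-2)(16) - (5)(-11) = -32 + 55 = 23
x = Dx/D = -92/-23 = 4
y = Dy/D = 23/-23 = -1

x = 4, y = -1


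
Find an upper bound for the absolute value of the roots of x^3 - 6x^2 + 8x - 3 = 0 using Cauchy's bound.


Cauchy's bound: all roots r satisfy |r| <= 1 + max(|a_i/a_n|) for i = 0,...,n-1
where a_n is the leading coefficient.

Coefficients: [1, -6, 8, -3]
Leading coefficient a_n = 1
Ratios |a_i/a_n|: 6, 8, 3
Maximum ratio: 8
Cauchy's bound: |r| <= 1 + 8 = 9

Upper bound = 9


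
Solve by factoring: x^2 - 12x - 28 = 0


We need two numbers that multiply to -28 and add to -12.
Those numbers are 2 and -14 (since 2 * (-14) = -28 and 2 + (-14) = -12).
So x^2 - 12x - 28 = (x + 2)(x - 14) = 0
Setting each factor to zero: x = -2 or x = 14

x = -2, x = 14


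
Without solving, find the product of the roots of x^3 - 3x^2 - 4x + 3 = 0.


By Vieta's formulas for x^3 + bx^2 + cx + d = 0:
  r1 + r2 + r3 = -b/a = 3
  r1*r2 + r1*r3 + r2*r3 = c/a = -4
  r1*r2*r3 = -d/a = -3


Product = -3


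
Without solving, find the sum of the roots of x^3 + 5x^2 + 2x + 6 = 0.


By Vieta's formulas for x^3 + bx^2 + cx + d = 0:
  r1 + r2 + r3 = -b/a = -5
  r1*r2 + r1*r3 + r2*r3 = c/a = 2
  r1*r2*r3 = -d/a = -6


Sum = -5


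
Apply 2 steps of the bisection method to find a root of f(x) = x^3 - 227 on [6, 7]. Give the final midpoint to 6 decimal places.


f(x) = x^3 - 227
f(6) = -11 < 0
f(7) = 116 > 0

Step 1: midpoint = (6.000000 + 7.000000)/2 = 6.500000
  f(6.500000) = 47.625000
  f(mid) > 0, so root is in [6.000000, 6.500000]

Step 2: midpoint = (6.000000 + 6.500000)/2 = 6.250000
  f(6.250000) = 17.140625
  f(mid) > 0, so root is in [6.000000, 6.250000]

midpoint = 6.250000


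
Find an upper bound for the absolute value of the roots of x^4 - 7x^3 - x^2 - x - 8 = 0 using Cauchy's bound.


Cauchy's bound: all roots r satisfy |r| <= 1 + max(|a_i/a_n|) for i = 0,...,n-1
where a_n is the leading coefficient.

Coefficients: [1, -7, -1, -1, -8]
Leading coefficient a_n = 1
Ratios |a_i/a_n|: 7, 1, 1, 8
Maximum ratio: 8
Cauchy's bound: |r| <= 1 + 8 = 9

Upper bound = 9


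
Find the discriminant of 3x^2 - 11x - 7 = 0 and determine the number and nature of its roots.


For ax^2 + bx + c = 0, discriminant D = b^2 - 4ac
Here a = 3, b = -11, c = -7
D = (-11)^2 - 4(3)(-7) = 121 + 84 = 205

D = 205 > 0 but not a perfect square
The equation has 2 distinct real irrational roots.

Discriminant = 205, 2 distinct real irrational roots


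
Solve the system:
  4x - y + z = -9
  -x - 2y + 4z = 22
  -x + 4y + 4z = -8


Using Cramer's rule. Expand each determinant along the first row.
D  = 4*[(-2)*4 - 4*4] - (-1)*[(-1)*4 - 4*(-1)] + 1*[(-1)*4 - (-2)*(-1)]
  = 4*(-24) - (-1)*(0) + 1*(-6) = -102
Dx = (-9)*[(-2)*4 - 4*4] - (-1)*[22*4 - 4*(-8)] + 1*[22*4 - (-2)*(-8)]
  = (-9)*(-24) - (-1)*(120) + 1*(72) = 408
Dy = 4*[22*4 - 4*(-8)] - (-9)*[(-1)*4 - 4*(-1)] + 1*[(-1)*(-8) - 22*(-1)]
  = 4*(120) - (-9)*(0) + 1*(30) = 510
Dz = 4*[(-2)*(-8) - 22*4] - (-1)*[(-1)*(-8) - 22*(-1)] + (-9)*[(-1)*4 - (-2)*(-1)]
  = 4*(-72) - (-1)*(30) + (-9)*(-6) = -204
x = Dx/D = 408/-102 = -4, y = Dy/D = 510/-102 = -5, z = Dz/D = -204/-102 = 2
Check eq1: (4)(-4) + (-1)(-5) + (1)(2) = -9 = -9 ✓
Check eq2: (-1)(-4) + (-2)(-5) + (4)(2) = 22 = 22 ✓
Check eq3: (-1)(-4) + (4)(-5) + (4)(2) = -8 = -8 ✓

x = -4, y = -5, z = 2


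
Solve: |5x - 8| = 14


An absolute value equation |expr| = 14 gives two cases:
Case 1: 5x - 8 = 14
  5x = 22, so x = 22/5
Case 2: 5x - 8 = -14
  5x = -6, so x = -6/5

x = -6/5, x = 22/5


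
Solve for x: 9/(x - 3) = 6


Multiply both sides by (x - 3): 9 = 6(x - 3)
Distribute: 9 = 6x - 18
6x = 9 + 18 = 27
x = 9/2

x = 9/2


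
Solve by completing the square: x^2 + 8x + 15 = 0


Start: x^2 + 8x + 15 = 0
Move constant: x^2 + 8x = -15
Half of 8 is 4, squared is 16
Add 16 to both sides: x^2 + 8x + 16 = 1
(x + 4)^2 = 1
x + 4 = ±1
x = -4 + 1 = -3 or x = -4 - 1 = -5

x = -5, x = -3


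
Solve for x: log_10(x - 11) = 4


Convert to exponential form: x - 11 = 10^4 = 10000
x = 10000 + 11 = 10011
Check: log_10(10011 - 11) = log_10(10000) = log_10(10000) = 4 ✓

x = 10011


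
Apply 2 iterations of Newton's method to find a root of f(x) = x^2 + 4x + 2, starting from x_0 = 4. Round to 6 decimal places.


Newton's method: x_(n+1) = x_n - f(x_n)/f'(x_n)
f(x) = x^2 + 4x + 2
f'(x) = 2x + 4

Iteration 1:
  f(4.000000) = 34.000000
  f'(4.000000) = 12.000000
  x_1 = 4.000000 - (34.000000)/(12.000000) = 1.166667

Iteration 2:
  f(1.166667) = 8.027778
  f'(1.166667) = 6.333333
  x_2 = 1.166667 - (8.027778)/(6.333333) = -0.100877

x_2 = -0.100877


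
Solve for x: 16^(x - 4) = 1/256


Express both sides with the same base.
1/256 = 16^(-2)
Since the bases match, equate exponents: x - 4 = -2
So x = -2 - (-4) = 2

x = 2


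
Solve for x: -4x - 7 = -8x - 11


Starting with: -4x - 7 = -8x - 11
Move all x terms to left: (-4 + 8)x = -11 + 7
Simplify: 4x = -4
Divide both sides by 4: x = -1

x = -1


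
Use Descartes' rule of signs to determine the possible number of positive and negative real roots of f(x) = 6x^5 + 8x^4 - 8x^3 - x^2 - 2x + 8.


Descartes' rule of signs:

For positive roots, count sign changes in f(x) = 6x^5 + 8x^4 - 8x^3 - x^2 - 2x + 8:
Signs of coefficients: +, +, -, -, -, +
Number of sign changes: 2
Possible positive real roots: 2, 0

For negative roots, examine f(-x) = -6x^5 + 8x^4 + 8x^3 - x^2 + 2x + 8:
Signs of coefficients: -, +, +, -, +, +
Number of sign changes: 3
Possible negative real roots: 3, 1

Positive roots: 2 or 0; Negative roots: 3 or 1


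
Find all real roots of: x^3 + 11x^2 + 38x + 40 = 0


Let p(x) = x^3 + 11x^2 + 38x + 40. By the rational root theorem (leading coefficient 1), any rational root is an integer divisor of 40: try ±1, ±2, ... in turn.
Test x = 1: value = 90 ≠ 0.
Test x = -1: value = 12 ≠ 0.
Test x = 2: value = 168 ≠ 0.
Test x = -2: value = 0 ✓, so (x + 2) is a factor.
Synthetic division by (x + 2): bring down 1; 1(-2) + 11 = 9; 9(-2) + 38 = 20; 20(-2) + 40 = 0 → quotient x^2 + 9x + 20, remainder 0.
Solve the quadratic x^2 + 9x + 20 = 0: discriminant = 9^2 - 4(1)(20) = 81 - 80 = 1.
sqrt(1) = 1, so x = (-9 ± 1)/2: x = -4 or x = -5.

x = -5, x = -4, x = -2


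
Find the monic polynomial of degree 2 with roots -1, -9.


A monic polynomial with roots -1, -9 is:
p(x) = (x + 1)(x + 9)
After multiplying by (x + 1): x + 1
After multiplying by (x + 9): x^2 + 10x + 9

x^2 + 10x + 9


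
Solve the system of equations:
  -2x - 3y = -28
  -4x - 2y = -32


Using Cramer's rule:
Determinant D = (-2)(-2) - (-4)(-3) = 4 - 12 = -8
Dx = (-28)(-2) - (-32)(-3) = 56 - 96 = -40
Dy = (-2)(-32) - (-4)(-28) = 64 - 112 = -48
x = Dx/D = -40/-8 = 5
y = Dy/D = -48/-8 = 6

x = 5, y = 6


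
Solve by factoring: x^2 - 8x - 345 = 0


We need two numbers that multiply to -345 and add to -8.
Those numbers are -23 and 15 (since (-23) * 15 = -345 and (-23) + 15 = -8).
So x^2 - 8x - 345 = (x - 23)(x + 15) = 0
Setting each factor to zero: x = 23 or x = -15

x = -15, x = 23


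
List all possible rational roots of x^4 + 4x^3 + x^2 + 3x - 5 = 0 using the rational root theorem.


Rational root theorem: possible roots are ±p/q where:
  p divides the constant term (-5): p ∈ {1, 5}
  q divides the leading coefficient (1): q ∈ {1}

All possible rational roots: -5, -1, 1, 5

-5, -1, 1, 5


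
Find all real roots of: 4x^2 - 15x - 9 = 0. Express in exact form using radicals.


Using the quadratic formula: x = (-b ± sqrt(b^2 - 4ac)) / (2a)
Here a = 4, b = -15, c = -9
Discriminant = b^2 - 4ac = (-15)^2 - 4(4)(-9) = 225 + 144 = 369
Since discriminant = 369 > 0, there are two real roots.
x = (15 ± 3*sqrt(41)) / 8
Numerically: x ≈ 4.2762 or x ≈ -0.5262

x = (15 + 3*sqrt(41)) / 8 or x = (15 - 3*sqrt(41)) / 8


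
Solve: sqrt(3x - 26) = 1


Square both sides: 3x - 26 = 1^2 = 1
3x = 1 + 26 = 27
x = 9
Check: sqrt(3*9 - 26) = sqrt(1) = 1 ✓

x = 9


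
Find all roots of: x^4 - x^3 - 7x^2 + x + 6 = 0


Let p(x) = x^4 - x^3 - 7x^2 + x + 6. By the rational root theorem (leading coefficient 1), any rational root is an integer divisor of 6: try ±1, ±2, ... in turn.
Test x = 1: value = 0 ✓, so (x - 1) is a factor.
Synthetic division by (x - 1): bring down 1; 1(1) - 1 = 0; 0(1) - 7 = -7; (-7)(1) + 1 = -6; (-6)(1) + 6 = 0 → quotient x^3 - 7x - 6, remainder 0.
Continue with the quotient x^3 - 7x - 6 (candidates must divide 6; re-test x = 1 first in case it repeats).
Test x = 1: value = -12 ≠ 0.
Test x = -1: value = 0 ✓, so (x + 1) is a factor.
Synthetic division by (x + 1): bring down 1; 1(-1) + 0 = -1; (-1)(-1) - 7 = -6; (-6)(-1) - 6 = 0 → quotient x^2 - x - 6, remainder 0.
Solve the quadratic x^2 - x - 6 = 0: discriminant = (-1)^2 - 4(1)(-6) = 1 + 24 = 25.
sqrt(25) = 5, so x = (1 ± 5)/2: x = 3 or x = -2.
Collecting all roots found:

x = -2, x = -1, x = 1, x = 3


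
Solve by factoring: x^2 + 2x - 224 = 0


We need two numbers that multiply to -224 and add to 2.
Those numbers are -14 and 16 (since (-14) * 16 = -224 and (-14) + 16 = 2).
So x^2 + 2x - 224 = (x - 14)(x + 16) = 0
Setting each factor to zero: x = 14 or x = -16

x = -16, x = 14


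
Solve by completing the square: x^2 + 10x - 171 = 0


Start: x^2 + 10x - 171 = 0
Move constant: x^2 + 10x = 171
Half of 10 is 5, squared is 25
Add 25 to both sides: x^2 + 10x + 25 = 196
(x + 5)^2 = 196
x + 5 = ±14
x = -5 + 14 = 9 or x = -5 - 14 = -19

x = -19, x = 9


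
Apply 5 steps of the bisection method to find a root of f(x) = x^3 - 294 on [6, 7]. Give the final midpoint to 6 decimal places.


f(x) = x^3 - 294
f(6) = -78 < 0
f(7) = 49 > 0

Step 1: midpoint = (6.000000 + 7.000000)/2 = 6.500000
  f(6.500000) = -19.375000
  f(mid) < 0, so root is in [6.500000, 7.000000]

Step 2: midpoint = (6.500000 + 7.000000)/2 = 6.750000
  f(6.750000) = 13.546875
  f(mid) > 0, so root is in [6.500000, 6.750000]

Step 3: midpoint = (6.500000 + 6.750000)/2 = 6.625000
  f(6.625000) = -3.224609
  f(mid) < 0, so root is in [6.625000, 6.750000]

Step 4: midpoint = (6.625000 + 6.750000)/2 = 6.687500
  f(6.687500) = 5.082764
  f(mid) > 0, so root is in [6.625000, 6.687500]

Step 5: midpoint = (6.625000 + 6.687500)/2 = 6.656250
  f(6.656250) = 0.909576
  f(mid) > 0, so root is in [6.625000, 6.656250]

midpoint = 6.656250


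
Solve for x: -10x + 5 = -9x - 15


Starting with: -10x + 5 = -9x - 15
Move all x terms to left: (-10 + 9)x = -15 - 5
Simplify: -x = -20
Divide both sides by -1: x = 20

x = 20


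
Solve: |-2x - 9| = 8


An absolute value equation |expr| = 8 gives two cases:
Case 1: -2x - 9 = 8
  -2x = 17, so x = -17/2
Case 2: -2x - 9 = -8
  -2x = 1, so x = -1/2

x = -17/2, x = -1/2


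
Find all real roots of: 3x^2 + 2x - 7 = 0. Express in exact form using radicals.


Using the quadratic formula: x = (-b ± sqrt(b^2 - 4ac)) / (2a)
Here a = 3, b = 2, c = -7
Discriminant = b^2 - 4ac = 2^2 - 4(3)(-7) = 4 + 84 = 88
Since discriminant = 88 > 0, there are two real roots.
x = (-2 ± 2*sqrt(22)) / 6
Simplifying: x = (-1 ± sqrt(22)) / 3
Numerically: x ≈ 1.2301 or x ≈ -1.8968

x = (-1 + sqrt(22)) / 3 or x = (-1 - sqrt(22)) / 3


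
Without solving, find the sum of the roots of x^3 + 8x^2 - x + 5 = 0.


By Vieta's formulas for x^3 + bx^2 + cx + d = 0:
  r1 + r2 + r3 = -b/a = -8
  r1*r2 + r1*r3 + r2*r3 = c/a = -1
  r1*r2*r3 = -d/a = -5


Sum = -8


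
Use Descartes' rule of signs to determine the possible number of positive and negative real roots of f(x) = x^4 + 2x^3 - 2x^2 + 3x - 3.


Descartes' rule of signs:

For positive roots, count sign changes in f(x) = x^4 + 2x^3 - 2x^2 + 3x - 3:
Signs of coefficients: +, +, -, +, -
Number of sign changes: 3
Possible positive real roots: 3, 1

For negative roots, examine f(-x) = x^4 - 2x^3 - 2x^2 - 3x - 3:
Signs of coefficients: +, -, -, -, -
Number of sign changes: 1
Possible negative real roots: 1

Positive roots: 3 or 1; Negative roots: 1


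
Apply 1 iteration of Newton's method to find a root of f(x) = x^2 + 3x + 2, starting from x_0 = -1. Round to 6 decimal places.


Newton's method: x_(n+1) = x_n - f(x_n)/f'(x_n)
f(x) = x^2 + 3x + 2
f'(x) = 2x + 3

Iteration 1:
  f(-1.000000) = 0.000000
  f'(-1.000000) = 1.000000
  x_1 = -1.000000 - (0.000000)/(1.000000) = -1.000000

x_1 = -1.000000


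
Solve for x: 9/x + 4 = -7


Subtract 4 from both sides: 9/x = -11
Multiply both sides by x: 9 = -11 * x
Divide by -11: x = -9/11

x = -9/11


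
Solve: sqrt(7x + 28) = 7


Square both sides: 7x + 28 = 7^2 = 49
7x = 49 - 28 = 21
x = 3
Check: sqrt(7*3 + 28) = sqrt(49) = 7 ✓

x = 3


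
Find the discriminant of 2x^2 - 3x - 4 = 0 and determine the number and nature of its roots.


For ax^2 + bx + c = 0, discriminant D = b^2 - 4ac
Here a = 2, b = -3, c = -4
D = (-3)^2 - 4(2)(-4) = 9 + 32 = 41

D = 41 > 0 but not a perfect square
The equation has 2 distinct real irrational roots.

Discriminant = 41, 2 distinct real irrational roots


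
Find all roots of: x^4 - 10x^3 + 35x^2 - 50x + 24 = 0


Let p(x) = x^4 - 10x^3 + 35x^2 - 50x + 24. By the rational root theorem (leading coefficient 1), any rational root is an integer divisor of 24: try ±1, ±2, ... in turn.
Test x = 1: value = 0 ✓, so (x - 1) is a factor.
Synthetic division by (x - 1): bring down 1; 1(1) - 10 = -9; (-9)(1) + 35 = 26; 26(1) - 50 = -24; (-24)(1) + 24 = 0 → quotient x^3 - 9x^2 + 26x - 24, remainder 0.
Continue with the quotient x^3 - 9x^2 + 26x - 24 (candidates must divide 24; re-test x = 1 first in case it repeats).
Test x = 1: value = -6 ≠ 0.
Test x = -1: value = -60 ≠ 0.
Test x = 2: value = 0 ✓, so (x - 2) is a factor.
Synthetic division by (x - 2): bring down 1; 1(2) - 9 = -7; (-7)(2) + 26 = 12; 12(2) - 24 = 0 → quotient x^2 - 7x + 12, remainder 0.
Solve the quadratic x^2 - 7x + 12 = 0: discriminant = (-7)^2 - 4(1)(12) = 49 - 48 = 1.
sqrt(1) = 1, so x = (7 ± 1)/2: x = 4 or x = 3.
Collecting all roots found:

x = 1, x = 2, x = 3, x = 4


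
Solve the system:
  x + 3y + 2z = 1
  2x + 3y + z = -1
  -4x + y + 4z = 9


Using Cramer's rule. Expand each determinant along the first row.
D  = 1*[3*4 - 1*1] - 3*[2*4 - 1*(-4)] + 2*[2*1 - 3*(-4)]
  = 1*(11) - 3*(12) + 2*(14) = 3
Dx = 1*[3*4 - 1*1] - 3*[(-1)*4 - 1*9] + 2*[(-1)*1 - 3*9]
  = 1*(11) - 3*(-13) + 2*(-28) = -6
Dy = 1*[(-1)*4 - 1*9] - 1*[2*4 - 1*(-4)] + 2*[2*9 - (-1)*(-4)]
  = 1*(-13) - 1*(12) + 2*(14) = 3
Dz = 1*[3*9 - (-1)*1] - 3*[2*9 - (-1)*(-4)] + 1*[2*1 - 3*(-4)]
  = 1*(28) - 3*(14) + 1*(14) = 0
x = Dx/D = -6/3 = -2, y = Dy/D = 3/3 = 1, z = Dz/D = 0/3 = 0
Check eq1: (1)(-2) + (3)(1) + (2)(0) = 1 = 1 ✓
Check eq2: (2)(-2) + (3)(1) + (1)(0) = -1 = -1 ✓
Check eq3: (-4)(-2) + (1)(1) + (4)(0) = 9 = 9 ✓

x = -2, y = 1, z = 0


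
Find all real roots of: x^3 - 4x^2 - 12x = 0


The constant term is 0, so x = 0 is a root. Factor out x:
  x(x^2 - 4x - 12) = 0
Solve the quadratic x^2 - 4x - 12 = 0: discriminant = (-4)^2 - 4(1)(-12) = 16 + 48 = 64.
sqrt(64) = 8, so x = (4 ± 8)/2: x = 6 or x = -2.

x = -2, x = 0, x = 6


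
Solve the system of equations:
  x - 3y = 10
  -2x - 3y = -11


Using Cramer's rule:
Determinant D = (1)(-3) - (-2)(-3) = -3 - 6 = -9
Dx = (10)(-3) - (-11)(-3) = -30 - 33 = -63
Dy = (1)(-11) - (-2)(10) = -11 + 20 = 9
x = Dx/D = -63/-9 = 7
y = Dy/D = 9/-9 = -1

x = 7, y = -1


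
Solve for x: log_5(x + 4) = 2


Convert to exponential form: x + 4 = 5^2 = 25
x = 25 - 4 = 21
Check: log_5(21 + 4) = log_5(25) = log_5(25) = 2 ✓

x = 21


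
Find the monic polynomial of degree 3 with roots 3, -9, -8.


A monic polynomial with roots 3, -9, -8 is:
p(x) = (x - 3)(x + 9)(x + 8)
After multiplying by (x - 3): x - 3
After multiplying by (x + 9): x^2 + 6x - 27
After multiplying by (x + 8): x^3 + 14x^2 + 21x - 216

x^3 + 14x^2 + 21x - 216


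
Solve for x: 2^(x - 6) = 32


Express both sides with the same base.
32 = 2^5
Since the bases match, equate exponents: x - 6 = 5
So x = 5 - (-6) = 11

x = 11


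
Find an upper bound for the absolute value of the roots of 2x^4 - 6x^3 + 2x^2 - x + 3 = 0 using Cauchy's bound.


Cauchy's bound: all roots r satisfy |r| <= 1 + max(|a_i/a_n|) for i = 0,...,n-1
where a_n is the leading coefficient.

Coefficients: [2, -6, 2, -1, 3]
Leading coefficient a_n = 2
Ratios |a_i/a_n|: 3, 1, 1/2, 3/2
Maximum ratio: 3
Cauchy's bound: |r| <= 1 + 3 = 4

Upper bound = 4


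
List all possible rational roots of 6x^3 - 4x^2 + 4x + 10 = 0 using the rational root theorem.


Rational root theorem: possible roots are ±p/q where:
  p divides the constant term (10): p ∈ {1, 2, 5, 10}
  q divides the leading coefficient (6): q ∈ {1, 2, 3, 6}

All possible rational roots: -10, -5, -10/3, -5/2, -2, -5/3, -1, -5/6, -2/3, -1/2, -1/3, -1/6, 1/6, 1/3, 1/2, 2/3, 5/6, 1, 5/3, 2, 5/2, 10/3, 5, 10

-10, -5, -10/3, -5/2, -2, -5/3, -1, -5/6, -2/3, -1/2, -1/3, -1/6, 1/6, 1/3, 1/2, 2/3, 5/6, 1, 5/3, 2, 5/2, 10/3, 5, 10


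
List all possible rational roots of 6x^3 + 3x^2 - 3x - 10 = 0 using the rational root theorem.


Rational root theorem: possible roots are ±p/q where:
  p divides the constant term (-10): p ∈ {1, 2, 5, 10}
  q divides the leading coefficient (6): q ∈ {1, 2, 3, 6}

All possible rational roots: -10, -5, -10/3, -5/2, -2, -5/3, -1, -5/6, -2/3, -1/2, -1/3, -1/6, 1/6, 1/3, 1/2, 2/3, 5/6, 1, 5/3, 2, 5/2, 10/3, 5, 10

-10, -5, -10/3, -5/2, -2, -5/3, -1, -5/6, -2/3, -1/2, -1/3, -1/6, 1/6, 1/3, 1/2, 2/3, 5/6, 1, 5/3, 2, 5/2, 10/3, 5, 10


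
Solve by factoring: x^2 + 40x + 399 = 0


We need two numbers that multiply to 399 and add to 40.
Those numbers are 19 and 21 (since 19 * 21 = 399 and 19 + 21 = 40).
So x^2 + 40x + 399 = (x + 19)(x + 21) = 0
Setting each factor to zero: x = -19 or x = -21

x = -21, x = -19


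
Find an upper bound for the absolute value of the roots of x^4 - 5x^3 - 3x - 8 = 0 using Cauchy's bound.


Cauchy's bound: all roots r satisfy |r| <= 1 + max(|a_i/a_n|) for i = 0,...,n-1
where a_n is the leading coefficient.

Coefficients: [1, -5, 0, -3, -8]
Leading coefficient a_n = 1
Ratios |a_i/a_n|: 5, 0, 3, 8
Maximum ratio: 8
Cauchy's bound: |r| <= 1 + 8 = 9

Upper bound = 9


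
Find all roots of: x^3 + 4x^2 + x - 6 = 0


Let p(x) = x^3 + 4x^2 + x - 6. By the rational root theorem (leading coefficient 1), any rational root is an integer divisor of 6: try ±1, ±2, ... in turn.
Test x = 1: value = 0 ✓, so (x - 1) is a factor.
Synthetic division by (x - 1): bring down 1; 1(1) + 4 = 5; 5(1) + 1 = 6; 6(1) - 6 = 0 → quotient x^2 + 5x + 6, remainder 0.
Solve the quadratic x^2 + 5x + 6 = 0: discriminant = 5^2 - 4(1)(6) = 25 - 24 = 1.
sqrt(1) = 1, so x = (-5 ± 1)/2: x = -2 or x = -3.
Collecting all roots found:

x = -3, x = -2, x = 1


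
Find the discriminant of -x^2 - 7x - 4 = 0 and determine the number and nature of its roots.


For ax^2 + bx + c = 0, discriminant D = b^2 - 4ac
Here a = -1, b = -7, c = -4
D = (-7)^2 - 4(-1)(-4) = 49 - 16 = 33

D = 33 > 0 but not a perfect square
The equation has 2 distinct real irrational roots.

Discriminant = 33, 2 distinct real irrational roots


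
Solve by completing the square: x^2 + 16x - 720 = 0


Start: x^2 + 16x - 720 = 0
Move constant: x^2 + 16x = 720
Half of 16 is 8, squared is 64
Add 64 to both sides: x^2 + 16x + 64 = 784
(x + 8)^2 = 784
x + 8 = ±28
x = -8 + 28 = 20 or x = -8 - 28 = -36

x = -36, x = 20


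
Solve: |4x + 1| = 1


An absolute value equation |expr| = 1 gives two cases:
Case 1: 4x + 1 = 1
  4x = 0, so x = 0
Case 2: 4x + 1 = -1
  4x = -2, so x = -1/2

x = -1/2, x = 0


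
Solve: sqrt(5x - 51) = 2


Square both sides: 5x - 51 = 2^2 = 4
5x = 4 + 51 = 55
x = 11
Check: sqrt(5*11 - 51) = sqrt(4) = 2 ✓

x = 11


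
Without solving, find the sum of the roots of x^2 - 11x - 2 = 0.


By Vieta's formulas for ax^2 + bx + c = 0:
  Sum of roots = -b/a
  Product of roots = c/a

Here a = 1, b = -11, c = -2
Sum = -(-11)/1 = 11
Product = -2/1 = -2

Sum = 11


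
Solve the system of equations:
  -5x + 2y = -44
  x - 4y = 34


Using Cramer's rule:
Determinant D = (-5)(-4) - (1)(2) = 20 - 2 = 18
Dx = (-44)(-4) - (34)(2) = 176 - 68 = 108
Dy = (-5)(34) - (1)(-44) = -170 + 44 = -126
x = Dx/D = 108/18 = 6
y = Dy/D = -126/18 = -7

x = 6, y = -7


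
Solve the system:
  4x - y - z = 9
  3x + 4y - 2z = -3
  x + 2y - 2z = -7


Using Cramer's rule. Expand each determinant along the first row.
D  = 4*[4*(-2) - (-2)*2] - (-1)*[3*(-2) - (-2)*1] + (-1)*[3*2 - 4*1]
  = 4*(-4) - (-1)*(-4) + (-1)*(2) = -22
Dx = 9*[4*(-2) - (-2)*2] - (-1)*[(-3)*(-2) - (-2)*(-7)] + (-1)*[(-3)*2 - 4*(-7)]
  = 9*(-4) - (-1)*(-8) + (-1)*(22) = -66
Dy = 4*[(-3)*(-2) - (-2)*(-7)] - 9*[3*(-2) - (-2)*1] + (-1)*[3*(-7) - (-3)*1]
  = 4*(-8) - 9*(-4) + (-1)*(-18) = 22
Dz = 4*[4*(-7) - (-3)*2] - (-1)*[3*(-7) - (-3)*1] + 9*[3*2 - 4*1]
  = 4*(-22) - (-1)*(-18) + 9*(2) = -88
x = Dx/D = -66/-22 = 3, y = Dy/D = 22/-22 = -1, z = Dz/D = -88/-22 = 4
Check eq1: (4)(3) + (-1)(-1) + (-1)(4) = 9 = 9 ✓
Check eq2: (3)(3) + (4)(-1) + (-2)(4) = -3 = -3 ✓
Check eq3: (1)(3) + (2)(-1) + (-2)(4) = -7 = -7 ✓

x = 3, y = -1, z = 4
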